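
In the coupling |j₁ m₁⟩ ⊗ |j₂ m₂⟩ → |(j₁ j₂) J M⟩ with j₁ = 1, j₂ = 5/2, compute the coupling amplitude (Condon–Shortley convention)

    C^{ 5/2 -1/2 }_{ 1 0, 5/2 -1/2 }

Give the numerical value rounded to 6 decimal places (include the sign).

√[6·1!1!4!/7! · 1!1!2!3!2!3!] = √(144/35)
  +(−1)^0/∏(0,1,1,2,0,2)! = 1/4  (running 1/4)
  +(−1)^1/∏(1,0,0,1,1,3)! = -1/6  (running 1/12)
⟨..|..⟩ = √(144/35)·(1/12) = +0.169031

+√(1/35) ≈ +0.169031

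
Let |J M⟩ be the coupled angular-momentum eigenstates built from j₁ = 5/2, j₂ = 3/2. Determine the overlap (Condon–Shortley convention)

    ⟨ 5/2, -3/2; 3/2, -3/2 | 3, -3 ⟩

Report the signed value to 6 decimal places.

+0.612372  (= +√(3/8))

triangle: 1!*4!*2!/8! = 48/40320
(j±m)!: 1!*4!*0!*3!*0!*6! = 103680
prefactor² = (2J+1)*Δ*N² = 864
  k=0: +1/(0!*1!*4!*0!*0!*2!) = 1/48
Σ = 1/48  ⇒  CG² = 864*1/48² = 3/8
CG = +√(3/8) = +0.612372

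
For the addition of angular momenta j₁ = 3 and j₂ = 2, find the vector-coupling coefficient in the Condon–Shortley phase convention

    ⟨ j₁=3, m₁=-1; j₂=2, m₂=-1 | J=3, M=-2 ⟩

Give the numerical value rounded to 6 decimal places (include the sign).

j₁+j₂−J=2  J+j₁−j₂=4  J−j₁+j₂=2  j₁+j₂+J+1=9
(j₁±m₁, j₂±m₂, J±M) = (2,4,1,3,1,5)
P² = 64
sum k=0..1:
  [0] +1/48 = 1/48
  [1] −1/12 = -1/12
S = -1/16
C² = P²·S² = 1/4 ; C = -0.500000

-0.500000  (= −√(1/4))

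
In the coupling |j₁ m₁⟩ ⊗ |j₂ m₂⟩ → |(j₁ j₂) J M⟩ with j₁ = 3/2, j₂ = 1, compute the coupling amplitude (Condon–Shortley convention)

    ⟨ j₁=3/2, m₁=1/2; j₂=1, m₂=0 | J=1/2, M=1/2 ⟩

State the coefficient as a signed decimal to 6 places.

triangle: 2!×1!×0!/4! = 2/24
(j±m)!: 2!×1!×1!×1!×1!×0! = 2
prefactor² = (2J+1)×Δ×N² = 1/3
  k=1: −1/(1!×1!×0!×0!×1!×0!) = -1
Σ = -1  ⇒  CG² = 1/3×(-1)² = 1/3
CG = −√(1/3) = -0.577350

-0.577350  (= −√(1/3))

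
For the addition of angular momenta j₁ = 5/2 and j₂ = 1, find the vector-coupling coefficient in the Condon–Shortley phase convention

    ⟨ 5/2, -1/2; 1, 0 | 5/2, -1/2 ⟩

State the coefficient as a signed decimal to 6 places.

-0.169031  (= −√(1/35))

√[6·1!4!1!/7! · 2!3!1!1!2!3!] = √(144/35)
  +(−1)^0/∏(0,1,3,1,1,0)! = 1/6  (running 1/6)
  +(−1)^1/∏(1,0,2,0,2,1)! = -1/4  (running -1/12)
⟨..|..⟩ = √(144/35)·(-1/12) = -0.169031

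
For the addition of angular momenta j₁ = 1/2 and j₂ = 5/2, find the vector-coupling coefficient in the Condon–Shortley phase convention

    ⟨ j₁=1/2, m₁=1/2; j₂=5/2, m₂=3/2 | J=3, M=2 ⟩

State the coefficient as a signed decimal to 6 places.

+0.912871

triangle: 0!*1!*5!/7! = 120/5040
(j±m)!: 1!*0!*4!*1!*5!*1! = 2880
prefactor² = (2J+1)*Δ*N² = 480
  k=0: +1/(0!*0!*0!*4!*1!*1!) = 1/24
Σ = 1/24  ⇒  CG² = 480*1/24² = 5/6
CG = +√(5/6) = +0.912871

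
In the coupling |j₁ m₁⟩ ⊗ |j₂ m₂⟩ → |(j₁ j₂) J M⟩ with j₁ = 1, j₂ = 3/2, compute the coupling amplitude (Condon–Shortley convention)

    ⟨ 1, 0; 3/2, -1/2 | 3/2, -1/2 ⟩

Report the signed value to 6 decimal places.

+0.258199

j₁+j₂−J=1  J+j₁−j₂=1  J−j₁+j₂=2  j₁+j₂+J+1=5
(j₁±m₁, j₂±m₂, J±M) = (1,1,1,2,1,2)
P² = 4/15
sum k=0..1:
  [0] +1/1 = 1
  [1] −1/2 = -1/2
S = 1/2
C² = P²·S² = 1/15 ; C = +0.258199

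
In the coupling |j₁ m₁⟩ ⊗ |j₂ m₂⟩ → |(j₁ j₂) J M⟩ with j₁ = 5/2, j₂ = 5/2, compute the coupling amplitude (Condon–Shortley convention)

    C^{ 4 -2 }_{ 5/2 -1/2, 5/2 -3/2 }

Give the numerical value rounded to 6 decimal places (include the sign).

√[9·1!4!4!/10! · 2!3!1!4!2!6!] = √(20736/35)
  +(−1)^0/∏(0,1,3,1,1,3)! = 1/36  (running 1/36)
  +(−1)^1/∏(1,0,2,0,2,4)! = -1/96  (running 5/288)
⟨..|..⟩ = √(20736/35)·(5/288) = +0.422577

+√(5/28) = +0.422577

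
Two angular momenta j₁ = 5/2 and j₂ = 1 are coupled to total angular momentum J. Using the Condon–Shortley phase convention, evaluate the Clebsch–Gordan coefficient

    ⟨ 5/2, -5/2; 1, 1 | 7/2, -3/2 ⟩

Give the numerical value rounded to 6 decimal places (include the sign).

+0.218218  (= +√(1/21))

√[8·0!5!2!/8! · 0!5!2!0!2!5!] = √(19200/7)
  +(−1)^0/∏(0,0,5,2,0,0)! = 1/240  (running 1/240)
⟨..|..⟩ = √(19200/7)·(1/240) = +0.218218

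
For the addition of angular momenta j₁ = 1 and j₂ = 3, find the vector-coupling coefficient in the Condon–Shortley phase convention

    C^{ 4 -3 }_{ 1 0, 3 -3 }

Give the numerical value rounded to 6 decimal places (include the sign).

triangle: 0!·2!·6!/9! = 1440/362880
(j±m)!: 1!·1!·0!·6!·1!·7! = 3628800
prefactor² = (2J+1)·Δ·N² = 129600
  k=0: +1/(0!·0!·1!·0!·1!·6!) = 1/720
Σ = 1/720  ⇒  CG² = 129600·1/720² = 1/4
CG = +√(1/4) = +0.500000

+√(1/4) = +0.500000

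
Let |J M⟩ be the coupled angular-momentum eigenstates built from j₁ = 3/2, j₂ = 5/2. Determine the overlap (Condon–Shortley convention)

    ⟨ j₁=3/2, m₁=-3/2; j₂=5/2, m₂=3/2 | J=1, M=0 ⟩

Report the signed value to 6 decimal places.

−√(1/5) = -0.447214

triangle: 3!*0!*2!/6! = 12/720
(j±m)!: 0!*3!*4!*1!*1!*1! = 144
prefactor² = (2J+1)*Δ*N² = 36/5
  k=3: −1/(3!*0!*0!*1!*0!*1!) = -1/6
Σ = -1/6  ⇒  CG² = 36/5*(-1/6)² = 1/5
CG = −√(1/5) = -0.447214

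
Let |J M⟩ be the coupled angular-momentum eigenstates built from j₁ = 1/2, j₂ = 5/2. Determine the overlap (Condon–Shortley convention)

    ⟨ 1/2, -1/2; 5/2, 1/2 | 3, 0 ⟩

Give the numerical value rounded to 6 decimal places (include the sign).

√[7·0!1!5!/7! · 0!1!3!2!3!3!] = √(72)
  +(−1)^0/∏(0,0,1,3,0,2)! = 1/12  (running 1/12)
⟨..|..⟩ = √(72)·(1/12) = +0.707107

+0.707107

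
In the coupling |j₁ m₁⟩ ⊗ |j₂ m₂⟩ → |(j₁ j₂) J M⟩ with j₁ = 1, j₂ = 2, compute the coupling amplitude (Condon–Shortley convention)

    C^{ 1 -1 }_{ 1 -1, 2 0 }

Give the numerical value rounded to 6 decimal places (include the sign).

√[3·2!0!2!/5! · 0!2!2!2!0!2!] = √(8/5)
  +(−1)^2/∏(2,0,0,0,0,2)! = 1/4  (running 1/4)
⟨..|..⟩ = √(8/5)·(1/4) = +0.316228

+0.316228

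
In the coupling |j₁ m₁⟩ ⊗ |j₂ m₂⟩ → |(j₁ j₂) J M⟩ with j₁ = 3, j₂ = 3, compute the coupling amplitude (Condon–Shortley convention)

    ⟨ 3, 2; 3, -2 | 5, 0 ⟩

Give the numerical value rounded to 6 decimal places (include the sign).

+0.436436  (= +√(4/21))

√[11·1!5!5!/12! · 5!1!1!5!5!5!] = √(480000/7)
  +(−1)^0/∏(0,1,1,1,4,4)! = 1/576  (running 1/576)
  +(−1)^1/∏(1,0,0,0,5,5)! = -1/14400  (running 1/600)
⟨..|..⟩ = √(480000/7)·(1/600) = +0.436436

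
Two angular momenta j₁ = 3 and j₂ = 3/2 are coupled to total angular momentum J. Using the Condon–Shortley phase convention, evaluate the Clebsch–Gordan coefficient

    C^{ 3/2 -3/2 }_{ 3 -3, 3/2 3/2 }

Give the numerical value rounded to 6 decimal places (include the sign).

√[4·3!3!0!/7! · 0!6!3!0!0!3!] = √(5184/7)
  +(−1)^3/∏(3,0,3,0,0,0)! = -1/36  (running -1/36)
⟨..|..⟩ = √(5184/7)·(-1/36) = -0.755929

-0.755929  (= −√(4/7))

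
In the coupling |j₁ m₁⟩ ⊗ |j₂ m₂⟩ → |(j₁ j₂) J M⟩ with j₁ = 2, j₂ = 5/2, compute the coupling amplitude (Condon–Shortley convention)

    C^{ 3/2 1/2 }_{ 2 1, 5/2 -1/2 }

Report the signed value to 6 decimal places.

−√(5/21) ≈ -0.487950

√[4·3!1!2!/7! · 3!1!2!3!2!1!] = √(48/35)
  +(−1)^0/∏(0,3,1,2,0,0)! = 1/12  (running 1/12)
  +(−1)^1/∏(1,2,0,1,1,1)! = -1/2  (running -5/12)
⟨..|..⟩ = √(48/35)·(-5/12) = -0.487950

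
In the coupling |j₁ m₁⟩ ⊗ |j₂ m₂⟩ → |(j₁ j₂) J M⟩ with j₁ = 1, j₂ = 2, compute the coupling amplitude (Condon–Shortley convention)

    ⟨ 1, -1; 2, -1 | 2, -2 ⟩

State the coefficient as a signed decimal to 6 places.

−√(1/3) ≈ -0.577350

triangle: 1!·1!·3!/6! = 6/720
(j±m)!: 0!·2!·1!·3!·0!·4! = 288
prefactor² = (2J+1)·Δ·N² = 12
  k=1: −1/(1!·0!·1!·0!·0!·3!) = -1/6
Σ = -1/6  ⇒  CG² = 12·(-1/6)² = 1/3
CG = −√(1/3) = -0.577350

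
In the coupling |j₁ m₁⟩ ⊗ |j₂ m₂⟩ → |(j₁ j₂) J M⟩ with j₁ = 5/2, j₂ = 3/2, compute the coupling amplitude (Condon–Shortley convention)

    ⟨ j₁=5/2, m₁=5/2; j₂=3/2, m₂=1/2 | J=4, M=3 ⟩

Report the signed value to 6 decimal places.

+0.612372

j₁+j₂−J=0  J+j₁−j₂=5  J−j₁+j₂=3  j₁+j₂+J+1=9
(j₁±m₁, j₂±m₂, J±M) = (5,0,2,1,7,1)
P² = 21600
sum k=0..0:
  [0] +1/240 = 1/240
S = 1/240
C² = P²·S² = 3/8 ; C = +0.612372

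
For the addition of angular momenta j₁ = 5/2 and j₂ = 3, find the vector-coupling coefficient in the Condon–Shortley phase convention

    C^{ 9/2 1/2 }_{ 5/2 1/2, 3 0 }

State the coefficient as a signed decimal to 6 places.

√[10·1!4!5!/11! · 3!2!3!3!5!4!] = √(69120/77)
  +(−1)^0/∏(0,1,2,3,2,2)! = 1/48  (running 1/48)
  +(−1)^1/∏(1,0,1,2,3,3)! = -1/72  (running 1/144)
⟨..|..⟩ = √(69120/77)·(1/144) = +0.208063

+0.208063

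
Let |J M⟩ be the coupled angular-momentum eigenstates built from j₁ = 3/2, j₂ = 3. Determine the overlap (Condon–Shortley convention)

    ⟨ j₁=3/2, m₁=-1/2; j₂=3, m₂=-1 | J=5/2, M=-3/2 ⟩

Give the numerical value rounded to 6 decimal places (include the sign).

-0.591608

triangle: 2!·1!·4!/8! = 48/40320
(j±m)!: 1!·2!·2!·4!·1!·4! = 2304
prefactor² = (2J+1)·Δ·N² = 576/35
  k=1: −1/(1!·1!·1!·1!·0!·3!) = -1/6
  k=2: +1/(2!·0!·0!·0!·1!·4!) = 1/48
Σ = -7/48  ⇒  CG² = 576/35·(-7/48)² = 7/20
CG = −√(7/20) = -0.591608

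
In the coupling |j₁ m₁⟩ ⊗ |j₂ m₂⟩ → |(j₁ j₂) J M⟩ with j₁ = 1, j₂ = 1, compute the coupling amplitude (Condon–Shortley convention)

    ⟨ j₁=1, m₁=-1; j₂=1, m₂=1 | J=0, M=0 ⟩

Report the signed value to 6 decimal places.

+√(1/3) ≈ +0.577350

j₁+j₂−J=2  J+j₁−j₂=0  J−j₁+j₂=0  j₁+j₂+J+1=3
(j₁±m₁, j₂±m₂, J±M) = (0,2,2,0,0,0)
P² = 4/3
sum k=2..2:
  [2] +1/2 = 1/2
S = 1/2
C² = P²·S² = 1/3 ; C = +0.577350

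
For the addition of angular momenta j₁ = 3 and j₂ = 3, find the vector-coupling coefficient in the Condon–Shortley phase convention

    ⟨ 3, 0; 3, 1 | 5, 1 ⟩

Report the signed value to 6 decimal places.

√[11·1!5!5!/12! · 3!3!4!2!6!4!] = √(69120/7)
  +(−1)^0/∏(0,1,3,4,2,1)! = 1/288  (running 1/288)
  +(−1)^1/∏(1,0,2,3,3,2)! = -1/144  (running -1/288)
⟨..|..⟩ = √(69120/7)·(-1/288) = -0.345033

-0.345033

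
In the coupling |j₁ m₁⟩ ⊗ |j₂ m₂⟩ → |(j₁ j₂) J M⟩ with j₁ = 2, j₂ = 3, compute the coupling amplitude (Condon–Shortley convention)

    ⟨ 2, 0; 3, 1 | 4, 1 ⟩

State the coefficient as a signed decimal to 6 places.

−√(3/28) = -0.327327

triangle: 1!*3!*5!/10! = 720/3628800
(j±m)!: 2!*2!*4!*2!*5!*3! = 138240
prefactor² = (2J+1)*Δ*N² = 1728/7
  k=0: +1/(0!*1!*2!*4!*1!*1!) = 1/48
  k=1: −1/(1!*0!*1!*3!*2!*2!) = -1/24
Σ = -1/48  ⇒  CG² = 1728/7*(-1/48)² = 3/28
CG = −√(3/28) = -0.327327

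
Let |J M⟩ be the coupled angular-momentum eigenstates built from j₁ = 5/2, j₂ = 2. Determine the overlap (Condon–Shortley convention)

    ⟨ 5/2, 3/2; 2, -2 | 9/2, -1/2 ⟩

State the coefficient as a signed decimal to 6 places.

triangle: 0!*5!*4!/10! = 2880/3628800
(j±m)!: 4!*1!*0!*4!*4!*5! = 1658880
prefactor² = (2J+1)*Δ*N² = 92160/7
  k=0: +1/(0!*0!*1!*0!*4!*4!) = 1/576
Σ = 1/576  ⇒  CG² = 92160/7*1/576² = 5/126
CG = +√(5/126) = +0.199205

+√(5/126) = +0.199205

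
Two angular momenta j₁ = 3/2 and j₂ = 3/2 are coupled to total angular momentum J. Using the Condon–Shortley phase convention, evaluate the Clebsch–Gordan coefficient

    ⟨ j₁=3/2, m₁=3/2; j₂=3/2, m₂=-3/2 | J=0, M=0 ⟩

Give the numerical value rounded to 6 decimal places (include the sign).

+0.500000

j₁+j₂−J=3  J+j₁−j₂=0  J−j₁+j₂=0  j₁+j₂+J+1=4
(j₁±m₁, j₂±m₂, J±M) = (3,0,0,3,0,0)
P² = 9
sum k=0..0:
  [0] +1/6 = 1/6
S = 1/6
C² = P²·S² = 1/4 ; C = +0.500000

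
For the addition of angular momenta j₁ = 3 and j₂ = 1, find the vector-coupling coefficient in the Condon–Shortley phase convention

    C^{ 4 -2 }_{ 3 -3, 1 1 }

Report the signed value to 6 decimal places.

+√(1/28) = +0.188982

√[9·0!6!2!/9! · 0!6!2!0!2!6!] = √(518400/7)
  +(−1)^0/∏(0,0,6,2,0,0)! = 1/1440  (running 1/1440)
⟨..|..⟩ = √(518400/7)·(1/1440) = +0.188982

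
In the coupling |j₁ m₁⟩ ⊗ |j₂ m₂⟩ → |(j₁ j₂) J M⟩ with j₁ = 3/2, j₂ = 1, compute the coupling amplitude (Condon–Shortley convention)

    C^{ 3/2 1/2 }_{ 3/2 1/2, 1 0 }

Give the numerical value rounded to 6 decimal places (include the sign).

√[4·1!2!1!/5! · 2!1!1!1!2!1!] = √(4/15)
  +(−1)^0/∏(0,1,1,1,1,0)! = 1  (running 1)
  +(−1)^1/∏(1,0,0,0,2,1)! = -1/2  (running 1/2)
⟨..|..⟩ = √(4/15)·(1/2) = +0.258199

+√(1/15) ≈ +0.258199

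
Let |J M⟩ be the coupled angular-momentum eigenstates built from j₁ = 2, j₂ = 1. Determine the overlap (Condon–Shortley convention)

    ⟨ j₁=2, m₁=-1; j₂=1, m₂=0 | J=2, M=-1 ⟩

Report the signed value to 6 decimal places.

√[5·1!3!1!/6! · 1!3!1!1!1!3!] = √(3/2)
  +(−1)^0/∏(0,1,3,1,0,0)! = 1/6  (running 1/6)
  +(−1)^1/∏(1,0,2,0,1,1)! = -1/2  (running -1/3)
⟨..|..⟩ = √(3/2)·(-1/3) = -0.408248

-0.408248  (= −√(1/6))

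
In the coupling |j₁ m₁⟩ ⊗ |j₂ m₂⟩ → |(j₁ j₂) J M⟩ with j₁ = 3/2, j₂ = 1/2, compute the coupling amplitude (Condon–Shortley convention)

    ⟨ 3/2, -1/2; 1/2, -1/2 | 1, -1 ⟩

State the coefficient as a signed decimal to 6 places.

+√(1/4) ≈ +0.500000

j₁+j₂−J=1  J+j₁−j₂=2  J−j₁+j₂=0  j₁+j₂+J+1=4
(j₁±m₁, j₂±m₂, J±M) = (1,2,0,1,0,2)
P² = 1
sum k=0..0:
  [0] +1/2 = 1/2
S = 1/2
C² = P²·S² = 1/4 ; C = +0.500000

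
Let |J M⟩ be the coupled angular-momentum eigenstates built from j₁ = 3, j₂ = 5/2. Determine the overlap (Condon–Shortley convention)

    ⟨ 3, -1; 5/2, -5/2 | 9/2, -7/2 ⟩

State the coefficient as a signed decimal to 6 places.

√[10·1!5!4!/11! · 2!4!0!5!1!8!] = √(1843200/11)
  +(−1)^0/∏(0,1,4,0,1,4)! = 1/576  (running 1/576)
⟨..|..⟩ = √(1843200/11)·(1/576) = +0.710669

+√(50/99) ≈ +0.710669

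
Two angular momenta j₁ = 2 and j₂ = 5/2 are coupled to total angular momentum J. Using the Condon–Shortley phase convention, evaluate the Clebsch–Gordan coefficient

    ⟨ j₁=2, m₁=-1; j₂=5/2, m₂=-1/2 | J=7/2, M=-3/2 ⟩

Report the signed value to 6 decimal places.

−√(2/21) = -0.308607

j₁+j₂−J=1  J+j₁−j₂=3  J−j₁+j₂=4  j₁+j₂+J+1=9
(j₁±m₁, j₂±m₂, J±M) = (1,3,2,3,2,5)
P² = 384/7
sum k=0..1:
  [0] +1/24 = 1/24
  [1] −1/12 = -1/12
S = -1/24
C² = P²·S² = 2/21 ; C = -0.308607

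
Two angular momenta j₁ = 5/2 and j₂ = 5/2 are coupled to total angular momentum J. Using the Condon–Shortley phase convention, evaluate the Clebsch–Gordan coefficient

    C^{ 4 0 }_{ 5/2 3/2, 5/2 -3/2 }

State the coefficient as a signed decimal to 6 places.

+√(9/28) = +0.566947

j₁+j₂−J=1  J+j₁−j₂=4  J−j₁+j₂=4  j₁+j₂+J+1=10
(j₁±m₁, j₂±m₂, J±M) = (4,1,1,4,4,4)
P² = 82944/175
sum k=0..1:
  [0] +1/36 = 1/36
  [1] −1/576 = -1/576
S = 5/192
C² = P²·S² = 9/28 ; C = +0.566947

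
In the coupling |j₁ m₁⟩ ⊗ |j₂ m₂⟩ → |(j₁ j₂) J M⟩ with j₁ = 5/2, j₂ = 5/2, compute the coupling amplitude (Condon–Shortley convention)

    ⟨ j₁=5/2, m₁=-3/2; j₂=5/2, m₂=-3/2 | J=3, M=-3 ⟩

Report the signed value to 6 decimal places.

-0.666667  (= −√(4/9))

√[7·2!3!3!/9! · 1!4!1!4!0!6!] = √(576)
  +(−1)^1/∏(1,1,3,0,0,3)! = -1/36  (running -1/36)
⟨..|..⟩ = √(576)·(-1/36) = -0.666667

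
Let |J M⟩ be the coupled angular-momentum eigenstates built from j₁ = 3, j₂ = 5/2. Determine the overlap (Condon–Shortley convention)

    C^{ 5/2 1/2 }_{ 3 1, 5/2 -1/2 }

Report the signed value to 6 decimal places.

√[6·3!3!2!/9! · 4!2!2!3!3!2!] = √(288/35)
  +(−1)^0/∏(0,3,2,2,1,0)! = 1/24  (running 1/24)
  +(−1)^1/∏(1,2,1,1,2,1)! = -1/4  (running -5/24)
  +(−1)^2/∏(2,1,0,0,3,2)! = 1/24  (running -1/6)
⟨..|..⟩ = √(288/35)·(-1/6) = -0.478091

-0.478091  (= −√(8/35))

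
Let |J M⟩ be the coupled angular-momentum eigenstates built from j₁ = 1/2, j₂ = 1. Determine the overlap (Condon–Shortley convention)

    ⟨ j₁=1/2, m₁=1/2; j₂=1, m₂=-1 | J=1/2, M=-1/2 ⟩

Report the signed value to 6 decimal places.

√[2·1!0!1!/3! · 1!0!0!2!0!1!] = √(2/3)
  +(−1)^0/∏(0,1,0,0,0,1)! = 1  (running 1)
⟨..|..⟩ = √(2/3)·(1) = +0.816497

+√(2/3) ≈ +0.816497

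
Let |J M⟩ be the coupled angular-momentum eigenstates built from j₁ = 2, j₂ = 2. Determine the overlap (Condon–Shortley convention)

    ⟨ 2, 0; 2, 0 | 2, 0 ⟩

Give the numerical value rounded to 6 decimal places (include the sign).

−√(2/7) ≈ -0.534522

triangle: 2!*2!*2!/7! = 8/5040
(j±m)!: 2!*2!*2!*2!*2!*2! = 64
prefactor² = (2J+1)*Δ*N² = 32/63
  k=0: +1/(0!*2!*2!*2!*0!*0!) = 1/8
  k=1: −1/(1!*1!*1!*1!*1!*1!) = -1
  k=2: +1/(2!*0!*0!*0!*2!*2!) = 1/8
Σ = -3/4  ⇒  CG² = 32/63*(-3/4)² = 2/7
CG = −√(2/7) = -0.534522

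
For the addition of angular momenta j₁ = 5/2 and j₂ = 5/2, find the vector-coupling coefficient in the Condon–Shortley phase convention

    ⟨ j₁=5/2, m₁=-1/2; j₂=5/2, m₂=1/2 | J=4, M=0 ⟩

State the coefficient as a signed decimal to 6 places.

triangle: 1!*4!*4!/10! = 576/3628800
(j±m)!: 2!*3!*3!*2!*4!*4! = 82944
prefactor² = (2J+1)*Δ*N² = 20736/175
  k=0: +1/(0!*1!*3!*3!*1!*1!) = 1/36
  k=1: −1/(1!*0!*2!*2!*2!*2!) = -1/16
Σ = -5/144  ⇒  CG² = 20736/175*(-5/144)² = 1/7
CG = −√(1/7) = -0.377964

−√(1/7) = -0.377964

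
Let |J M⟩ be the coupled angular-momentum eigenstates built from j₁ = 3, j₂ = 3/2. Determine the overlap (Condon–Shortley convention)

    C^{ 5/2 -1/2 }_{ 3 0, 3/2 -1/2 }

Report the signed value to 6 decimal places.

−√(6/35) ≈ -0.414039

j₁+j₂−J=2  J+j₁−j₂=4  J−j₁+j₂=1  j₁+j₂+J+1=8
(j₁±m₁, j₂±m₂, J±M) = (3,3,1,2,2,3)
P² = 216/35
sum k=0..1:
  [0] +1/12 = 1/12
  [1] −1/4 = -1/4
S = -1/6
C² = P²·S² = 6/35 ; C = -0.414039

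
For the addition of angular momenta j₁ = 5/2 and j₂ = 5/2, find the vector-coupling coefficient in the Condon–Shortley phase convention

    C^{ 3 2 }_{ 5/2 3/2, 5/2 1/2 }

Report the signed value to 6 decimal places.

-0.288675  (= −√(1/12))

triangle: 2!×3!×3!/9! = 72/362880
(j±m)!: 4!×1!×3!×2!×5!×1! = 34560
prefactor² = (2J+1)×Δ×N² = 48
  k=0: +1/(0!×2!×1!×3!×2!×0!) = 1/24
  k=1: −1/(1!×1!×0!×2!×3!×1!) = -1/12
Σ = -1/24  ⇒  CG² = 48×(-1/24)² = 1/12
CG = −√(1/12) = -0.288675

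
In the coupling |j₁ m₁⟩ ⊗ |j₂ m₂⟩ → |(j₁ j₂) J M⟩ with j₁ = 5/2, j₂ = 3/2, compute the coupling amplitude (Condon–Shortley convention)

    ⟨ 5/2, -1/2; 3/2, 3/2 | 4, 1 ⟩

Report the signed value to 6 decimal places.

+√(5/28) = +0.422577

j₁+j₂−J=0  J+j₁−j₂=5  J−j₁+j₂=3  j₁+j₂+J+1=9
(j₁±m₁, j₂±m₂, J±M) = (2,3,3,0,5,3)
P² = 6480/7
sum k=0..0:
  [0] +1/72 = 1/72
S = 1/72
C² = P²·S² = 5/28 ; C = +0.422577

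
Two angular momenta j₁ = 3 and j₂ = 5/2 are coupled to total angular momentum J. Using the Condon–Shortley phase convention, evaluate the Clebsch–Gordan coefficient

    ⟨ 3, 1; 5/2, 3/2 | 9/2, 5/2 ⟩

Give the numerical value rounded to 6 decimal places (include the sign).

−√(10/99) ≈ -0.317821

j₁+j₂−J=1  J+j₁−j₂=5  J−j₁+j₂=4  j₁+j₂+J+1=11
(j₁±m₁, j₂±m₂, J±M) = (4,2,4,1,7,2)
P² = 92160/11
sum k=0..1:
  [0] +1/288 = 1/288
  [1] −1/144 = -1/144
S = -1/288
C² = P²·S² = 10/99 ; C = -0.317821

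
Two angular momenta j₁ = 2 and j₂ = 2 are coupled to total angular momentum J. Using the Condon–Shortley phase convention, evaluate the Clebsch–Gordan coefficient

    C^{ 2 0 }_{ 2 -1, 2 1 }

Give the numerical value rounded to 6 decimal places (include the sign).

+0.267261

√[5·2!2!2!/7! · 1!3!3!1!2!2!] = √(8/7)
  +(−1)^1/∏(1,1,2,2,0,0)! = -1/4  (running -1/4)
  +(−1)^2/∏(2,0,1,1,1,1)! = 1/2  (running 1/4)
⟨..|..⟩ = √(8/7)·(1/4) = +0.267261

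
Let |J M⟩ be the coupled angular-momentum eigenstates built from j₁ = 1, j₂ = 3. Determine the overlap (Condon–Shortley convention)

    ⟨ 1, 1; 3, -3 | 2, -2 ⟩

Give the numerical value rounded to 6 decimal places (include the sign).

√[5·2!0!4!/7! · 2!0!0!6!0!4!] = √(11520/7)
  +(−1)^0/∏(0,2,0,0,0,4)! = 1/48  (running 1/48)
⟨..|..⟩ = √(11520/7)·(1/48) = +0.845154

+0.845154  (= +√(5/7))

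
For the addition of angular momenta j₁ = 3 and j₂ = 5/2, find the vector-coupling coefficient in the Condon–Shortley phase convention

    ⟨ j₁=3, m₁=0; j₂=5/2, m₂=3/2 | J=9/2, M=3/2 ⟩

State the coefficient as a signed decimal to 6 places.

-0.540562  (= −√(45/154))

triangle: 1!·5!·4!/11! = 2880/39916800
(j±m)!: 3!·3!·4!·1!·6!·3! = 3732480
prefactor² = (2J+1)·Δ·N² = 207360/77
  k=0: +1/(0!·1!·3!·4!·2!·0!) = 1/288
  k=1: −1/(1!·0!·2!·3!·3!·1!) = -1/72
Σ = -1/96  ⇒  CG² = 207360/77·(-1/96)² = 45/154
CG = −√(45/154) = -0.540562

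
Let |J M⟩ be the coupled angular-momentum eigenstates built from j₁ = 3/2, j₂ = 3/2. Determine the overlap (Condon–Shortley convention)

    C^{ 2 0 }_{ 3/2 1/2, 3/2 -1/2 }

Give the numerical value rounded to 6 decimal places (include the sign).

√[5·1!2!2!/6! · 2!1!1!2!2!2!] = √(4/9)
  +(−1)^0/∏(0,1,1,1,1,1)! = 1  (running 1)
  +(−1)^1/∏(1,0,0,0,2,2)! = -1/4  (running 3/4)
⟨..|..⟩ = √(4/9)·(3/4) = +0.500000

+√(1/4) ≈ +0.500000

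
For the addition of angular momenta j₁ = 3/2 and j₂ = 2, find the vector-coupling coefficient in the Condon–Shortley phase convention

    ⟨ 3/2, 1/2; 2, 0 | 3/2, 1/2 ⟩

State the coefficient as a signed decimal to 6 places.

−√(1/5) = -0.447214

√[4·2!1!2!/6! · 2!1!2!2!2!1!] = √(16/45)
  +(−1)^0/∏(0,2,1,2,0,0)! = 1/4  (running 1/4)
  +(−1)^1/∏(1,1,0,1,1,1)! = -1  (running -3/4)
⟨..|..⟩ = √(16/45)·(-3/4) = -0.447214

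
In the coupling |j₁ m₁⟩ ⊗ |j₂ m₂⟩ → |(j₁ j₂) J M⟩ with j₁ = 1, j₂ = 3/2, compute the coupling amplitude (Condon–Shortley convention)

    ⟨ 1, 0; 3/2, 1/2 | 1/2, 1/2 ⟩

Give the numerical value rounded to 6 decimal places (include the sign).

√[2·2!0!1!/4! · 1!1!2!1!1!0!] = √(1/3)
  +(−1)^1/∏(1,1,0,1,0,0)! = -1  (running -1)
⟨..|..⟩ = √(1/3)·(-1) = -0.577350

−√(1/3) = -0.577350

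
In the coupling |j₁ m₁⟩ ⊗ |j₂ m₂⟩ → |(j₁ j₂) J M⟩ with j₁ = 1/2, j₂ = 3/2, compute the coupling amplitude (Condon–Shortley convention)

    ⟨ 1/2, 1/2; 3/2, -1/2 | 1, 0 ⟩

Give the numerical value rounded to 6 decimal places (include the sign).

+√(1/2) ≈ +0.707107

triangle: 1!·0!·2!/4! = 2/24
(j±m)!: 1!·0!·1!·2!·1!·1! = 2
prefactor² = (2J+1)·Δ·N² = 1/2
  k=0: +1/(0!·1!·0!·1!·0!·1!) = 1
Σ = 1  ⇒  CG² = 1/2·1² = 1/2
CG = +√(1/2) = +0.707107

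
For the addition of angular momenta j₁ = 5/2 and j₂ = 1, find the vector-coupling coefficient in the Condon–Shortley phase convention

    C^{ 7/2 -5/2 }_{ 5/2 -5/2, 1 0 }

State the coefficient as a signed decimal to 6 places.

j₁+j₂−J=0  J+j₁−j₂=5  J−j₁+j₂=2  j₁+j₂+J+1=8
(j₁±m₁, j₂±m₂, J±M) = (0,5,1,1,1,6)
P² = 28800/7
sum k=0..0:
  [0] +1/120 = 1/120
S = 1/120
C² = P²·S² = 2/7 ; C = +0.534522

+√(2/7) = +0.534522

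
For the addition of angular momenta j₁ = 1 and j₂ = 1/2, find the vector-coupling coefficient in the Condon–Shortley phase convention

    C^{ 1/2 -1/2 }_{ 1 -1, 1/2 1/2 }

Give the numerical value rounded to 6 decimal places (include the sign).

triangle: 1!·1!·0!/3! = 1/6
(j±m)!: 0!·2!·1!·0!·0!·1! = 2
prefactor² = (2J+1)·Δ·N² = 2/3
  k=1: −1/(1!·0!·1!·0!·0!·0!) = -1
Σ = -1  ⇒  CG² = 2/3·(-1)² = 2/3
CG = −√(2/3) = -0.816497

-0.816497  (= −√(2/3))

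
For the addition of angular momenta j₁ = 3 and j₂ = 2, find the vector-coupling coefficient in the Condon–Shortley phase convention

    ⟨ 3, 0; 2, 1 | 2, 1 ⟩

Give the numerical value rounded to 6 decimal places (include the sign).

+√(2/7) = +0.534522

j₁+j₂−J=3  J+j₁−j₂=3  J−j₁+j₂=1  j₁+j₂+J+1=8
(j₁±m₁, j₂±m₂, J±M) = (3,3,3,1,3,1)
P² = 81/14
sum k=2..3:
  [2] +1/4 = 1/4
  [3] −1/36 = -1/36
S = 2/9
C² = P²·S² = 2/7 ; C = +0.534522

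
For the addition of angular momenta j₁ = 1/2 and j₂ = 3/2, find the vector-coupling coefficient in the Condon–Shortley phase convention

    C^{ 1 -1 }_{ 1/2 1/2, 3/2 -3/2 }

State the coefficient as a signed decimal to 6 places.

j₁+j₂−J=1  J+j₁−j₂=0  J−j₁+j₂=2  j₁+j₂+J+1=4
(j₁±m₁, j₂±m₂, J±M) = (1,0,0,3,0,2)
P² = 3
sum k=0..0:
  [0] +1/2 = 1/2
S = 1/2
C² = P²·S² = 3/4 ; C = +0.866025

+0.866025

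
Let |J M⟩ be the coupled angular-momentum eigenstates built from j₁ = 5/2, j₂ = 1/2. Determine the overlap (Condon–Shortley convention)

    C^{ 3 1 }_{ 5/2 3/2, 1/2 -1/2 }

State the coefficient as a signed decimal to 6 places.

triangle: 0!*5!*1!/7! = 120/5040
(j±m)!: 4!*1!*0!*1!*4!*2! = 1152
prefactor² = (2J+1)*Δ*N² = 192
  k=0: +1/(0!*0!*1!*0!*4!*1!) = 1/24
Σ = 1/24  ⇒  CG² = 192*1/24² = 1/3
CG = +√(1/3) = +0.577350

+√(1/3) = +0.577350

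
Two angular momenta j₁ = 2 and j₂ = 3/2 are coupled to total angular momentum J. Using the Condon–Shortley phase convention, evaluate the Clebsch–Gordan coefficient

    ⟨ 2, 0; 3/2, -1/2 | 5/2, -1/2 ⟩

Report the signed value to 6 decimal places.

+√(3/35) ≈ +0.292770

√[6·1!3!2!/7! · 2!2!1!2!2!3!] = √(48/35)
  +(−1)^0/∏(0,1,2,1,1,1)! = 1/2  (running 1/2)
  +(−1)^1/∏(1,0,1,0,2,2)! = -1/4  (running 1/4)
⟨..|..⟩ = √(48/35)·(1/4) = +0.292770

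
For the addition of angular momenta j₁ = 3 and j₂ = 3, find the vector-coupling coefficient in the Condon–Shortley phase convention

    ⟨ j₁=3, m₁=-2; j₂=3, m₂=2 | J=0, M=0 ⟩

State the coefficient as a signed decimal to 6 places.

j₁+j₂−J=6  J+j₁−j₂=0  J−j₁+j₂=0  j₁+j₂+J+1=7
(j₁±m₁, j₂±m₂, J±M) = (1,5,5,1,0,0)
P² = 14400/7
sum k=5..5:
  [5] −1/120 = -1/120
S = -1/120
C² = P²·S² = 1/7 ; C = -0.377964

-0.377964  (= −√(1/7))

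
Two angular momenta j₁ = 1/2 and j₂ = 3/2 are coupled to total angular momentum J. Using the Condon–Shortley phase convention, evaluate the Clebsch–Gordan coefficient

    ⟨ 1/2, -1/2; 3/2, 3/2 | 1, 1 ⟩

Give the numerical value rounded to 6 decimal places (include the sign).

-0.866025

√[3·1!0!2!/4! · 0!1!3!0!2!0!] = √(3)
  +(−1)^1/∏(1,0,0,2,0,0)! = -1/2  (running -1/2)
⟨..|..⟩ = √(3)·(-1/2) = -0.866025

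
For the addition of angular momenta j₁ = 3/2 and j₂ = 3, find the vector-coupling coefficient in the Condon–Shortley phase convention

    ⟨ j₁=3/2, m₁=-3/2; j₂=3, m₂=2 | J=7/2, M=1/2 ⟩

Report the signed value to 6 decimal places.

j₁+j₂−J=1  J+j₁−j₂=2  J−j₁+j₂=5  j₁+j₂+J+1=9
(j₁±m₁, j₂±m₂, J±M) = (0,3,5,1,4,3)
P² = 3840/7
sum k=1..1:
  [1] −1/48 = -1/48
S = -1/48
C² = P²·S² = 5/21 ; C = -0.487950

−√(5/21) ≈ -0.487950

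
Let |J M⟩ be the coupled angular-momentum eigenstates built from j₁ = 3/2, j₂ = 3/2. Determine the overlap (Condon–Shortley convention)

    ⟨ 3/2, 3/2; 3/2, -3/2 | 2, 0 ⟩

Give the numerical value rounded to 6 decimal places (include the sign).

+0.500000

triangle: 1!×2!×2!/6! = 4/720
(j±m)!: 3!×0!×0!×3!×2!×2! = 144
prefactor² = (2J+1)×Δ×N² = 4
  k=0: +1/(0!×1!×0!×0!×2!×2!) = 1/4
Σ = 1/4  ⇒  CG² = 4×1/4² = 1/4
CG = +√(1/4) = +0.500000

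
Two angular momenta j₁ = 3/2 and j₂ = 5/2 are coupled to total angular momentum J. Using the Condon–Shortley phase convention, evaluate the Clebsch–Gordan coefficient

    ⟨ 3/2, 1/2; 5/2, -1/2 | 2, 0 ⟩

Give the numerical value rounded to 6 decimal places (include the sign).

√[5·2!1!3!/7! · 2!1!2!3!2!2!] = √(8/7)
  +(−1)^0/∏(0,2,1,2,0,1)! = 1/4  (running 1/4)
  +(−1)^1/∏(1,1,0,1,1,2)! = -1/2  (running -1/4)
⟨..|..⟩ = √(8/7)·(-1/4) = -0.267261

-0.267261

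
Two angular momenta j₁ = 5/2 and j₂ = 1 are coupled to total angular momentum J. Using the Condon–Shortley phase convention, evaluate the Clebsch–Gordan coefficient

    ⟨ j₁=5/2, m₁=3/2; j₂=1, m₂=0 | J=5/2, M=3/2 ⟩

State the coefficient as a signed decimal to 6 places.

+√(9/35) = +0.507093

j₁+j₂−J=1  J+j₁−j₂=4  J−j₁+j₂=1  j₁+j₂+J+1=7
(j₁±m₁, j₂±m₂, J±M) = (4,1,1,1,4,1)
P² = 576/35
sum k=0..1:
  [0] +1/6 = 1/6
  [1] −1/24 = -1/24
S = 1/8
C² = P²·S² = 9/35 ; C = +0.507093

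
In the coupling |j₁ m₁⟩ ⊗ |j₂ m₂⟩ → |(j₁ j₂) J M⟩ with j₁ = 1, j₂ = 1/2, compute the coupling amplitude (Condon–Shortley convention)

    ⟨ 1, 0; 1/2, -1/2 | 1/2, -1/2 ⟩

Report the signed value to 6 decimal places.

triangle: 1!*1!*0!/3! = 1/6
(j±m)!: 1!*1!*0!*1!*0!*1! = 1
prefactor² = (2J+1)*Δ*N² = 1/3
  k=0: +1/(0!*1!*1!*0!*0!*0!) = 1
Σ = 1  ⇒  CG² = 1/3*1² = 1/3
CG = +√(1/3) = +0.577350

+0.577350  (= +√(1/3))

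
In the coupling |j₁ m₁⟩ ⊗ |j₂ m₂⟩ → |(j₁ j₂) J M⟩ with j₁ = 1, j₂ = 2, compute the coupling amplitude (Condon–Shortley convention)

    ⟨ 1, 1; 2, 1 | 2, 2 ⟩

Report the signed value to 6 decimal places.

+0.577350

√[5·1!1!3!/6! · 2!0!3!1!4!0!] = √(12)
  +(−1)^0/∏(0,1,0,3,1,0)! = 1/6  (running 1/6)
⟨..|..⟩ = √(12)·(1/6) = +0.577350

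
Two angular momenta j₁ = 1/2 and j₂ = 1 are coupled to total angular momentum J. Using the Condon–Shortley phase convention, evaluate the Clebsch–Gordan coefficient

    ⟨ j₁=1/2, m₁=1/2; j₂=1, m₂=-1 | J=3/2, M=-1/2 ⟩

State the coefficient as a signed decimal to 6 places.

+0.577350

triangle: 0!×1!×2!/4! = 2/24
(j±m)!: 1!×0!×0!×2!×1!×2! = 4
prefactor² = (2J+1)×Δ×N² = 4/3
  k=0: +1/(0!×0!×0!×0!×1!×2!) = 1/2
Σ = 1/2  ⇒  CG² = 4/3×1/2² = 1/3
CG = +√(1/3) = +0.577350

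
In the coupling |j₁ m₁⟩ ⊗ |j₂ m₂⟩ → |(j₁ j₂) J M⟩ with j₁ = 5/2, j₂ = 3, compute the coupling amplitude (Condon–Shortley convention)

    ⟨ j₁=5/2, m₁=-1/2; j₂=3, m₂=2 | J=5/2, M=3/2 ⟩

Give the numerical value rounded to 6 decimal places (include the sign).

triangle: 3!*2!*3!/9! = 72/362880
(j±m)!: 2!*3!*5!*1!*4!*1! = 34560
prefactor² = (2J+1)*Δ*N² = 288/7
  k=2: +1/(2!*1!*1!*3!*1!*0!) = 1/12
  k=3: −1/(3!*0!*0!*2!*2!*1!) = -1/24
Σ = 1/24  ⇒  CG² = 288/7*1/24² = 1/14
CG = +√(1/14) = +0.267261

+0.267261  (= +√(1/14))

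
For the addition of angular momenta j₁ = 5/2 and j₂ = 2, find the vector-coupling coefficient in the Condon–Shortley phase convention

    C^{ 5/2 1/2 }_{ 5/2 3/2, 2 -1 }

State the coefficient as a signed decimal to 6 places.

√[6·2!3!2!/8! · 4!1!1!3!3!2!] = √(216/35)
  +(−1)^0/∏(0,2,1,1,2,1)! = 1/4  (running 1/4)
  +(−1)^1/∏(1,1,0,0,3,2)! = -1/12  (running 1/6)
⟨..|..⟩ = √(216/35)·(1/6) = +0.414039

+0.414039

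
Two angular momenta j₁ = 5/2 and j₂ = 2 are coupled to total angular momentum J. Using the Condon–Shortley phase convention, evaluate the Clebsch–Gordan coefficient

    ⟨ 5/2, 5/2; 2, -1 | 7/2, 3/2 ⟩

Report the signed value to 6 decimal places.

j₁+j₂−J=1  J+j₁−j₂=4  J−j₁+j₂=3  j₁+j₂+J+1=9
(j₁±m₁, j₂±m₂, J±M) = (5,0,1,3,5,2)
P² = 3840/7
sum k=0..0:
  [0] +1/48 = 1/48
S = 1/48
C² = P²·S² = 5/21 ; C = +0.487950

+√(5/21) = +0.487950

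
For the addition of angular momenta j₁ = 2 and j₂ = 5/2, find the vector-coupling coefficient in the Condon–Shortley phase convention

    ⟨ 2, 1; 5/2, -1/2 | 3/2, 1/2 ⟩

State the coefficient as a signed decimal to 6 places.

j₁+j₂−J=3  J+j₁−j₂=1  J−j₁+j₂=2  j₁+j₂+J+1=7
(j₁±m₁, j₂±m₂, J±M) = (3,1,2,3,2,1)
P² = 48/35
sum k=0..1:
  [0] +1/12 = 1/12
  [1] −1/2 = -1/2
S = -5/12
C² = P²·S² = 5/21 ; C = -0.487950

−√(5/21) = -0.487950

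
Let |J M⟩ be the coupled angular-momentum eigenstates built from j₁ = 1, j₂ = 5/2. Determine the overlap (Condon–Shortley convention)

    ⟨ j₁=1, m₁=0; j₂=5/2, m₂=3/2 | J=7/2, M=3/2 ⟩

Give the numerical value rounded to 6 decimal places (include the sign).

+0.690066  (= +√(10/21))

triangle: 0!·2!·5!/8! = 240/40320
(j±m)!: 1!·1!·4!·1!·5!·2! = 5760
prefactor² = (2J+1)·Δ·N² = 1920/7
  k=0: +1/(0!·0!·1!·4!·1!·1!) = 1/24
Σ = 1/24  ⇒  CG² = 1920/7·1/24² = 10/21
CG = +√(10/21) = +0.690066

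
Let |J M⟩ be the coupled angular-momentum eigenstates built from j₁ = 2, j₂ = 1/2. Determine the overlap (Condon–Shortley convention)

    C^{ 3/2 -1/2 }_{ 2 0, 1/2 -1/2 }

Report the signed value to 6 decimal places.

+0.632456

j₁+j₂−J=1  J+j₁−j₂=3  J−j₁+j₂=0  j₁+j₂+J+1=5
(j₁±m₁, j₂±m₂, J±M) = (2,2,0,1,1,2)
P² = 8/5
sum k=0..0:
  [0] +1/2 = 1/2
S = 1/2
C² = P²·S² = 2/5 ; C = +0.632456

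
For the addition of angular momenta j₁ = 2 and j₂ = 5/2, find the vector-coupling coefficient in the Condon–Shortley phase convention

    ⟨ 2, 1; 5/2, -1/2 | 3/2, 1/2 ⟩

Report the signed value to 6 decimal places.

-0.487950  (= −√(5/21))

triangle: 3!·1!·2!/7! = 12/5040
(j±m)!: 3!·1!·2!·3!·2!·1! = 144
prefactor² = (2J+1)·Δ·N² = 48/35
  k=0: +1/(0!·3!·1!·2!·0!·0!) = 1/12
  k=1: −1/(1!·2!·0!·1!·1!·1!) = -1/2
Σ = -5/12  ⇒  CG² = 48/35·(-5/12)² = 5/21
CG = −√(5/21) = -0.487950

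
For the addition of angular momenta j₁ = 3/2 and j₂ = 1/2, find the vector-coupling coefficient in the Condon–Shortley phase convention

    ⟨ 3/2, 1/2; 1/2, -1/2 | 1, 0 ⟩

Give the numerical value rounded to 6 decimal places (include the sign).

j₁+j₂−J=1  J+j₁−j₂=2  J−j₁+j₂=0  j₁+j₂+J+1=4
(j₁±m₁, j₂±m₂, J±M) = (2,1,0,1,1,1)
P² = 1/2
sum k=0..0:
  [0] +1/1 = 1
S = 1
C² = P²·S² = 1/2 ; C = +0.707107

+0.707107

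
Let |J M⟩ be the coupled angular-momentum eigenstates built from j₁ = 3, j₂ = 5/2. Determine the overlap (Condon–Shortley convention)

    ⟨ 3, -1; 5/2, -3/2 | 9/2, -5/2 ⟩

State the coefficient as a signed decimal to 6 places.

+0.317821  (= +√(10/99))

triangle: 1!·5!·4!/11! = 2880/39916800
(j±m)!: 2!·4!·1!·4!·2!·7! = 11612160
prefactor² = (2J+1)·Δ·N² = 92160/11
  k=0: +1/(0!·1!·4!·1!·1!·3!) = 1/144
  k=1: −1/(1!·0!·3!·0!·2!·4!) = -1/288
Σ = 1/288  ⇒  CG² = 92160/11·1/288² = 10/99
CG = +√(10/99) = +0.317821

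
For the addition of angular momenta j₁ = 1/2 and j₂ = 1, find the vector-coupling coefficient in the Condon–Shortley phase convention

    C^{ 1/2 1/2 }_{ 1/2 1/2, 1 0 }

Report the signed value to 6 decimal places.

triangle: 1!*0!*1!/3! = 1/6
(j±m)!: 1!*0!*1!*1!*1!*0! = 1
prefactor² = (2J+1)*Δ*N² = 1/3
  k=0: +1/(0!*1!*0!*1!*0!*0!) = 1
Σ = 1  ⇒  CG² = 1/3*1² = 1/3
CG = +√(1/3) = +0.577350

+√(1/3) ≈ +0.577350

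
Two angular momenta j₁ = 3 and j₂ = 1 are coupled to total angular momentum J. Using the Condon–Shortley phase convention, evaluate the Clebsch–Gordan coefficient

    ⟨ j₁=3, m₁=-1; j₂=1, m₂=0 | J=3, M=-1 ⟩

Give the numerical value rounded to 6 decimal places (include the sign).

triangle: 1!·5!·1!/8! = 120/40320
(j±m)!: 2!·4!·1!·1!·2!·4! = 2304
prefactor² = (2J+1)·Δ·N² = 48
  k=0: +1/(0!·1!·4!·1!·1!·0!) = 1/24
  k=1: −1/(1!·0!·3!·0!·2!·1!) = -1/12
Σ = -1/24  ⇒  CG² = 48·(-1/24)² = 1/12
CG = −√(1/12) = -0.288675

−√(1/12) = -0.288675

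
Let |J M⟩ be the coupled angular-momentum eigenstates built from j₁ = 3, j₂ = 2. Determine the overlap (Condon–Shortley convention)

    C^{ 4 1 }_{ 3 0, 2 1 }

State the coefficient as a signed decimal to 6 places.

-0.462910

√[9·1!5!3!/10! · 3!3!3!1!5!3!] = √(1944/7)
  +(−1)^0/∏(0,1,3,3,2,0)! = 1/72  (running 1/72)
  +(−1)^1/∏(1,0,2,2,3,1)! = -1/24  (running -1/36)
⟨..|..⟩ = √(1944/7)·(-1/36) = -0.462910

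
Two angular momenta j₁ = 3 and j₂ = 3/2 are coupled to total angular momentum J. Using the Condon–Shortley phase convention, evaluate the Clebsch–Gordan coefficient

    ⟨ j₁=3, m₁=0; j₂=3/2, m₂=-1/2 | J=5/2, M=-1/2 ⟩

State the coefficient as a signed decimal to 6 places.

−√(6/35) = -0.414039

√[6·2!4!1!/8! · 3!3!1!2!2!3!] = √(216/35)
  +(−1)^0/∏(0,2,3,1,1,0)! = 1/12  (running 1/12)
  +(−1)^1/∏(1,1,2,0,2,1)! = -1/4  (running -1/6)
⟨..|..⟩ = √(216/35)·(-1/6) = -0.414039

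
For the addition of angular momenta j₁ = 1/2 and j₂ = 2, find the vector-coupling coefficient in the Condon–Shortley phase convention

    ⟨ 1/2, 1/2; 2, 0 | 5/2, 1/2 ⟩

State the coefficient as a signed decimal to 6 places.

triangle: 0!*1!*4!/6! = 24/720
(j±m)!: 1!*0!*2!*2!*3!*2! = 48
prefactor² = (2J+1)*Δ*N² = 48/5
  k=0: +1/(0!*0!*0!*2!*1!*2!) = 1/4
Σ = 1/4  ⇒  CG² = 48/5*1/4² = 3/5
CG = +√(3/5) = +0.774597

+√(3/5) = +0.774597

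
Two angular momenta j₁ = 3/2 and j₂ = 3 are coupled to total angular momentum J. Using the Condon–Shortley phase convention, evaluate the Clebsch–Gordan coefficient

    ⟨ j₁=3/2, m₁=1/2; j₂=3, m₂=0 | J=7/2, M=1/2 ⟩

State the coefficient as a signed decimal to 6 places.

√[8·1!2!5!/9! · 2!1!3!3!4!3!] = √(384/7)
  +(−1)^0/∏(0,1,1,3,1,2)! = 1/12  (running 1/12)
  +(−1)^1/∏(1,0,0,2,2,3)! = -1/24  (running 1/24)
⟨..|..⟩ = √(384/7)·(1/24) = +0.308607

+0.308607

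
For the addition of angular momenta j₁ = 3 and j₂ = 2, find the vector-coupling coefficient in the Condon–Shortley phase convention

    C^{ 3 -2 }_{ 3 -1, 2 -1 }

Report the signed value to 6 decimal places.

−√(1/4) ≈ -0.500000

√[7·2!4!2!/9! · 2!4!1!3!1!5!] = √(64)
  +(−1)^0/∏(0,2,4,1,0,1)! = 1/48  (running 1/48)
  +(−1)^1/∏(1,1,3,0,1,2)! = -1/12  (running -1/16)
⟨..|..⟩ = √(64)·(-1/16) = -0.500000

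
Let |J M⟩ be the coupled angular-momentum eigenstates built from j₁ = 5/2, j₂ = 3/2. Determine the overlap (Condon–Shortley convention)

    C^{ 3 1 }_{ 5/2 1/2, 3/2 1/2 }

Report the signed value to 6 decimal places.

−√(1/60) = -0.129099

j₁+j₂−J=1  J+j₁−j₂=4  J−j₁+j₂=2  j₁+j₂+J+1=8
(j₁±m₁, j₂±m₂, J±M) = (3,2,2,1,4,2)
P² = 48/5
sum k=0..1:
  [0] +1/8 = 1/8
  [1] −1/6 = -1/6
S = -1/24
C² = P²·S² = 1/60 ; C = -0.129099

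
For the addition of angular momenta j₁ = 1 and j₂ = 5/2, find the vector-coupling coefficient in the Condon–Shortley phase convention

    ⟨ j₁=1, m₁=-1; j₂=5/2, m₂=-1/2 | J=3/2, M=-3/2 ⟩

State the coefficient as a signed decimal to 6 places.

√[4·2!0!3!/6! · 0!2!2!3!0!3!] = √(48/5)
  +(−1)^2/∏(2,0,0,0,0,3)! = 1/12  (running 1/12)
⟨..|..⟩ = √(48/5)·(1/12) = +0.258199

+0.258199  (= +√(1/15))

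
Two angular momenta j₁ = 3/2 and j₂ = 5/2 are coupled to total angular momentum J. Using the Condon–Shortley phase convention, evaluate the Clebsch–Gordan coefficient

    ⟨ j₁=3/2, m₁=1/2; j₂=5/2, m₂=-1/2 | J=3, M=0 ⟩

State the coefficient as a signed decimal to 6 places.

√[7·1!2!4!/8! · 2!1!2!3!3!3!] = √(36/5)
  +(−1)^0/∏(0,1,1,2,1,2)! = 1/4  (running 1/4)
  +(−1)^1/∏(1,0,0,1,2,3)! = -1/12  (running 1/6)
⟨..|..⟩ = √(36/5)·(1/6) = +0.447214

+√(1/5) = +0.447214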